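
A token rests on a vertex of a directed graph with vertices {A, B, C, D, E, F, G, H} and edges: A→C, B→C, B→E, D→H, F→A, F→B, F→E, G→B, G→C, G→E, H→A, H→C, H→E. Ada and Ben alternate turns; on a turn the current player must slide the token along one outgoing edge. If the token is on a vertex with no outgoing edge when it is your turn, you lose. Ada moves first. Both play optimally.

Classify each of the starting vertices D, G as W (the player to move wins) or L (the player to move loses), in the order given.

D: L, G: W

Positions with no move are L. A position that does have a move is losing for the player to move precisely when every available move leads to a winning position for the opponent. Fill in the labels:
Every edge goes from a vertex to one that appears earlier in the order E, C, B, A, H, F, G, D, so processing vertices in that order labels each vertex after all of its successors.
E: no outgoing edge → L
C: no outgoing edge → L
B: →C(L), so W
A: →C(L), so W
H: →C(L), so W
F: →E(L), so W
G: →C(L), so W
D: →H(W) only, which is W, so L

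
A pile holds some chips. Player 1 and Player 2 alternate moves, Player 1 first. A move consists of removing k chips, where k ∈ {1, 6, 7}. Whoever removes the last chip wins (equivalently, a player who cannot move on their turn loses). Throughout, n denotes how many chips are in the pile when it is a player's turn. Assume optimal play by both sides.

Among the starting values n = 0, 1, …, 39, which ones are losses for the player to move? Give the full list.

0, 2, 4, 12, 14, 16, 24, 26, 28, 36, 38

Compute win/loss labels from the base case upward. A position with no move is L. Any other position is W if it can reach an L in one move, else L.
n=0: no move → L
n=1: →0(L), so W
n=2: →1(W) only, which is W, so L
n=3: →2(L), so W
n=4: →3(W) only, which is W, so L
n=5: →4(L), so W
n=6: →0(L), so W
n=7: →0(L), so W
n=8: →2(L), so W
n=9: →2(L), so W
n=10: →4(L), so W
n=11: →4(L), so W
n=12: →11(W), 6(W), 5(W) — all W, so L
n=13: →12(L), so W
n=14: →13(W), 8(W), 7(W) — all W, so L
n=15: →14(L), so W
n=16: →15(W), 10(W), 9(W) — all W, so L
n=17: →16(L), so W
n=18: →12(L), so W
n=19: →12(L), so W
n=20: →14(L), so W
n=21: →14(L), so W
n=22: →16(L), so W
n=23: →16(L), so W
n=24: →23(W), 18(W), 17(W) — all W, so L
n=25: →24(L), so W
n=26: →25(W), 20(W), 19(W) — all W, so L
n=27: →26(L), so W
n=28: →27(W), 22(W), 21(W) — all W, so L
n=29: →28(L), so W
n=30: →24(L), so W
n=31: →24(L), so W
n=32: →26(L), so W
n=33: →26(L), so W
n=34: →28(L), so W
n=35: →28(L), so W
n=36: →35(W), 30(W), 29(W) — all W, so L
n=37: →36(L), so W
n=38: →37(W), 32(W), 31(W) — all W, so L
n=39: →38(L), so W
Reading off the rows marked L gives the requested list; there are 11 such values of n.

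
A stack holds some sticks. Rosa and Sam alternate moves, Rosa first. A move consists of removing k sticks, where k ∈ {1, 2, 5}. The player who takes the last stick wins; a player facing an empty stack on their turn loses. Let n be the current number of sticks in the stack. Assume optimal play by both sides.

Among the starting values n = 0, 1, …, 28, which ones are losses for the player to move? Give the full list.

Label each position W (a win for the player to move) or L (a loss). A position with no legal move is L; any other position is W exactly when some move reaches an L, and L when every move reaches a W.
n=0: no move → L
n=1: →0(L), so W
n=2: →0(L), so W
n=3: →2(W), 1(W) — all W, so L
n=4: →3(L), so W
n=5: →3(L), so W
n=6: →5(W), 4(W), 1(W) — all W, so L
n=7: →6(L), so W
n=8: →6(L), so W
n=9: →8(W), 7(W), 4(W) — all W, so L
n=10: →9(L), so W
n=11: →9(L), so W
n=12: →11(W), 10(W), 7(W) — all W, so L
n=13: →12(L), so W
n=14: →12(L), so W
n=15: →14(W), 13(W), 10(W) — all W, so L
n=16: →15(L), so W
n=17: →15(L), so W
n=18: →17(W), 16(W), 13(W) — all W, so L
n=19: →18(L), so W
n=20: →18(L), so W
n=21: →20(W), 19(W), 16(W) — all W, so L
n=22: →21(L), so W
n=23: →21(L), so W
n=24: →23(W), 22(W), 19(W) — all W, so L
n=25: →24(L), so W
n=26: →24(L), so W
n=27: →26(W), 25(W), 22(W) — all W, so L
n=28: →27(L), so W
Reading off the rows marked L gives the requested list; there are 10 such values of n.

0, 3, 6, 9, 12, 15, 18, 21, 24, 27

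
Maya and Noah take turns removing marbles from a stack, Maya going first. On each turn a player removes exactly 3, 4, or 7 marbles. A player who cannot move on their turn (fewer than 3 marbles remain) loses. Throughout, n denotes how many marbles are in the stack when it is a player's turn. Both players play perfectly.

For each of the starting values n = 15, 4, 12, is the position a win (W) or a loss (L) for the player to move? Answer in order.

Use the standard recursion: the mover loses at a terminal position; elsewhere, the mover wins exactly when some move hands the opponent an L position.
n=0: no move → L
n=1: no move → L
n=2: no move → L
n=3: can move to 0, which is L ⇒ W
n=4: can move to 1, which is L ⇒ W
n=5: can move to 2, which is L ⇒ W
n=6: can move to 2, which is L ⇒ W
n=7: can move to 0, which is L ⇒ W
n=8: can move to 1, which is L ⇒ W
n=9: can move to 2, which is L ⇒ W
n=10: moves to 7(W), 6(W), 3(W); every one is W ⇒ L
n=11: moves to 8(W), 7(W), 4(W); every one is W ⇒ L
n=12: moves to 9(W), 8(W), 5(W); every one is W ⇒ L
n=13: can move to 10, which is L ⇒ W
n=14: can move to 11, which is L ⇒ W
n=15: can move to 12, which is L ⇒ W

15: W, 4: W, 12: L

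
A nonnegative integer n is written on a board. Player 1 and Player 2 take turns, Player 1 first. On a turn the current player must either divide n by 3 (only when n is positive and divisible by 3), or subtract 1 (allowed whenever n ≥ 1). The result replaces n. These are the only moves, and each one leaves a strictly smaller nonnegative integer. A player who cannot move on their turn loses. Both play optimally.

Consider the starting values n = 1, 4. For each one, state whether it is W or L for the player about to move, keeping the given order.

1: W, 4: L

Classify positions by backward induction: terminal positions (no move available) are L. From any other position, the mover wins iff some move reaches an L.
n=0: no move → L
n=1: →0(L), so W
n=2: →1(W) only, which is W, so L
n=3: →2(L), so W
n=4: →3(W) only, which is W, so L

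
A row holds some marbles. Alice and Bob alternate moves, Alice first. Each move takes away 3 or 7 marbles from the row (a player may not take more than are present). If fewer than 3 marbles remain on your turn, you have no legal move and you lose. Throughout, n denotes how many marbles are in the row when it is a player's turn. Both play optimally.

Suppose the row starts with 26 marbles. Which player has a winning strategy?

Bob wins.

Classify positions by backward induction: terminal positions (no move available) are L. From any other position, the mover wins iff some move reaches an L.
n=0: no move → L
n=1: no move → L
n=2: no move → L
n=3: →0(L), so W
n=4: →1(L), so W
n=5: →2(L), so W
n=6: →3(W) only, which is W, so L
n=7: →0(L), so W
n=8: →1(L), so W
n=9: →6(L), so W
n=10: →7(W), 3(W) — all W, so L
n=11: →8(W), 4(W) — all W, so L
n=12: →9(W), 5(W) — all W, so L
n=13: →10(L), so W
n=14: →11(L), so W
n=15: →12(L), so W
n=16: →13(W), 9(W) — all W, so L
n=17: →10(L), so W
n=18: →11(L), so W
n=19: →16(L), so W
n=20: →17(W), 13(W) — all W, so L
n=21: →18(W), 14(W) — all W, so L
n=22: →19(W), 15(W) — all W, so L
n=23: →20(L), so W
n=24: →21(L), so W
n=25: →22(L), so W
n=26: →23(W), 19(W) — all W, so L
The starting position 26 is L: whatever Alice does, the opponent receives a W position.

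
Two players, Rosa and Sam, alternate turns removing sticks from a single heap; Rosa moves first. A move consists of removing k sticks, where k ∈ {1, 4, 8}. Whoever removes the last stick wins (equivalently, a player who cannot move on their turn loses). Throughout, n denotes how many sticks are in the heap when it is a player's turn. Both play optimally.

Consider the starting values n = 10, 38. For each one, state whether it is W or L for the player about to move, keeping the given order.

10: W, 38: L

Label each position W (a win for the player to move) or L (a loss). A position with no legal move is L; any other position is W exactly when some move reaches an L, and L when every move reaches a W.
n=0: no move → L
n=1: →0(L), so W
n=2: →1(W) only, which is W, so L
n=3: →2(L), so W
n=4: →0(L), so W
n=5: →4(W), 1(W) — all W, so L
n=6: →5(L), so W
n=7: →6(W), 3(W) — all W, so L
n=8: →7(L), so W
n=9: →5(L), so W
n=10: →2(L), so W
n=11: →7(L), so W
n=12: →11(W), 8(W), 4(W) — all W, so L
n=13: →12(L), so W
n=14: →13(W), 10(W), 6(W) — all W, so L
n=15: →14(L), so W
n=16: →12(L), so W
n=17: →16(W), 13(W), 9(W) — all W, so L
n=18: →17(L), so W
n=19: →18(W), 15(W), 11(W) — all W, so L
n=20: →19(L), so W
n=21: →17(L), so W
n=22: →14(L), so W
n=23: →19(L), so W
n=24: →23(W), 20(W), 16(W) — all W, so L
n=25: →24(L), so W
n=26: →25(W), 22(W), 18(W) — all W, so L
n=27: →26(L), so W
n=28: →24(L), so W
n=29: →28(W), 25(W), 21(W) — all W, so L
n=30: →29(L), so W
n=31: →30(W), 27(W), 23(W) — all W, so L
n=32: →31(L), so W
n=33: →29(L), so W
n=34: →26(L), so W
n=35: →31(L), so W
n=36: →35(W), 32(W), 28(W) — all W, so L
n=37: →36(L), so W
n=38: →37(W), 34(W), 30(W) — all W, so L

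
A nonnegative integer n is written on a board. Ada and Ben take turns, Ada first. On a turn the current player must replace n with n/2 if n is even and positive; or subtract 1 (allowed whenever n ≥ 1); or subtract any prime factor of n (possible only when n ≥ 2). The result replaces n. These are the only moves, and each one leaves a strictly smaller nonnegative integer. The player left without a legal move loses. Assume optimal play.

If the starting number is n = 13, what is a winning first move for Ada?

Move to 0.

Build the W/L table. Terminal = L. A non-terminal position is W if it has a move to some L; otherwise it is L.
n=0: no move → L
n=1: reaches L-position 0 → W
n=2: reaches L-position 0 → W
n=3: reaches L-position 0 → W
n=4: only reaches 2(W), 3(W), all W → L
n=5: reaches L-position 0 → W
n=6: reaches L-position 4 → W
n=7: reaches L-position 0 → W
n=8: reaches L-position 4 → W
n=9: only reaches 6(W), 8(W), all W → L
n=10: reaches L-position 9 → W
n=11: reaches L-position 0 → W
n=12: reaches L-position 9 → W
n=13: reaches L-position 0 → W
From 13, the L positions reachable in one move are: 0.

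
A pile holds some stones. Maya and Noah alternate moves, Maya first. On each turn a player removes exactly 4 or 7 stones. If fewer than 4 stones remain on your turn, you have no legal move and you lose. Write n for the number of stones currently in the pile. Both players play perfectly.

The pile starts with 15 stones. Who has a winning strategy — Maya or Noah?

Classify positions by backward induction: terminal positions (no move available) are L. From any other position, the mover wins iff some move reaches an L.
n=0: no move → L
n=1: no move → L
n=2: no move → L
n=3: no move → L
n=4: can move to 0, which is L ⇒ W
n=5: can move to 1, which is L ⇒ W
n=6: can move to 2, which is L ⇒ W
n=7: can move to 3, which is L ⇒ W
n=8: can move to 1, which is L ⇒ W
n=9: can move to 2, which is L ⇒ W
n=10: can move to 3, which is L ⇒ W
n=11: moves to 7(W), 4(W); every one is W ⇒ L
n=12: moves to 8(W), 5(W); every one is W ⇒ L
n=13: moves to 9(W), 6(W); every one is W ⇒ L
n=14: moves to 10(W), 7(W); every one is W ⇒ L
n=15: can move to 11, which is L ⇒ W
From 15 Maya can remove 4, leaving 11, reaching an L position.

Maya wins.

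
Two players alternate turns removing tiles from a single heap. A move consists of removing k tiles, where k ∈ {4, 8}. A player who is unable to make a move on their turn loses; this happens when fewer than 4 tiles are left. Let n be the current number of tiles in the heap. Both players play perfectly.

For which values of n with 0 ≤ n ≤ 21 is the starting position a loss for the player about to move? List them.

Use the standard recursion: the mover loses at a terminal position; elsewhere, the mover wins exactly when some move hands the opponent an L position.
n=0: no move → L
n=1: no move → L
n=2: no move → L
n=3: no move → L
n=4: W (go to 0, an L position)
n=5: W (go to 1, an L position)
n=6: W (go to 2, an L position)
n=7: W (go to 3, an L position)
n=8: W (go to 0, an L position)
n=9: W (go to 1, an L position)
n=10: W (go to 2, an L position)
n=11: W (go to 3, an L position)
n=12: L (options 8(W), 4(W) are all W)
n=13: L (options 9(W), 5(W) are all W)
n=14: L (options 10(W), 6(W) are all W)
n=15: L (options 11(W), 7(W) are all W)
n=16: W (go to 12, an L position)
n=17: W (go to 13, an L position)
n=18: W (go to 14, an L position)
n=19: W (go to 15, an L position)
n=20: W (go to 12, an L position)
n=21: W (go to 13, an L position)
Reading off the rows marked L gives the requested list; there are 8 such values of n.

0, 1, 2, 3, 12, 13, 14, 15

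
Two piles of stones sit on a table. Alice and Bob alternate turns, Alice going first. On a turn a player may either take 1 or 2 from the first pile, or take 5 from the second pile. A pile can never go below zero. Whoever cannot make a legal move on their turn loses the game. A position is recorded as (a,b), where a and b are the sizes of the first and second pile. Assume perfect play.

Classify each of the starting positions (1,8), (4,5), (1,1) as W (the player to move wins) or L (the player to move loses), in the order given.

Use the standard recursion: the mover loses at a terminal position; elsewhere, the mover wins exactly when some move hands the opponent an L position.
No move ever increases a pile, so every position that can arise here has a ≤ 4 and b ≤ 8; it is enough to label the cells with 0 ≤ a ≤ 4 and 0 ≤ b ≤ 8.
Every move lowers a or b (never raises either), so fill the grid row by row in increasing a, and left to right within a row: each cell's successors are then already labelled.
      b=0  b=1  b=2  b=3  b=4  b=5  b=6  b=7  b=8
a=0:    L    L    L    L    L    W    W    W    W
a=1:    W    W    W    W    W    L    L    L    L
a=2:    W    W    W    W    W    W    W    W    W
a=3:    L    L    L    L    L    W    W    W    W
a=4:    W    W    W    W    W    L    L    L    L
Cells with no legal move (terminal, hence L): (0,0), (0,1), (0,2), (0,3), (0,4).
The remaining L cells, each justified by listing all of its moves:
(1,5): L (options (0,5)(W), (1,0)(W) are all W)
(1,6): L (options (0,6)(W), (1,1)(W) are all W)
(1,7): L (options (0,7)(W), (1,2)(W) are all W)
(1,8): L (options (0,8)(W), (1,3)(W) are all W)
(3,0): L (options (2,0)(W), (1,0)(W) are all W)
(3,1): L (options (2,1)(W), (1,1)(W) are all W)
(3,2): L (options (2,2)(W), (1,2)(W) are all W)
(3,3): L (options (2,3)(W), (1,3)(W) are all W)
(3,4): L (options (2,4)(W), (1,4)(W) are all W)
(4,5): L (options (3,5)(W), (2,5)(W), (4,0)(W) are all W)
(4,6): L (options (3,6)(W), (2,6)(W), (4,1)(W) are all W)
(4,7): L (options (3,7)(W), (2,7)(W), (4,2)(W) are all W)
(4,8): L (options (3,8)(W), (2,8)(W), (4,3)(W) are all W)
Every other cell has at least one move into one of the L cells above, so it is W.
(1,8): one of the L cells justified above, so L
(4,5): one of the L cells justified above, so L
(1,1): the move to (0,1) reaches an L cell, so W

(1,8): L, (4,5): L, (1,1): W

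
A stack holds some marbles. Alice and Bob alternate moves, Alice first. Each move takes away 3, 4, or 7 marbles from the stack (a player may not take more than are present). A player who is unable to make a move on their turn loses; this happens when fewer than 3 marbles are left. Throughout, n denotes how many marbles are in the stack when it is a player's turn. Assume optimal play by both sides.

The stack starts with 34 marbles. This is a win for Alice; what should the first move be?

Remove 3, leaving 31.

Use the standard recursion: the mover loses at a terminal position; elsewhere, the mover wins exactly when some move hands the opponent an L position.
n=0: no move → L
n=1: no move → L
n=2: no move → L
n=3: can move to 0, which is L ⇒ W
n=4: can move to 1, which is L ⇒ W
n=5: can move to 2, which is L ⇒ W
n=6: can move to 2, which is L ⇒ W
n=7: can move to 0, which is L ⇒ W
n=8: can move to 1, which is L ⇒ W
n=9: can move to 2, which is L ⇒ W
n=10: moves to 7(W), 6(W), 3(W); every one is W ⇒ L
n=11: moves to 8(W), 7(W), 4(W); every one is W ⇒ L
n=12: moves to 9(W), 8(W), 5(W); every one is W ⇒ L
n=13: can move to 10, which is L ⇒ W
n=14: can move to 11, which is L ⇒ W
n=15: can move to 12, which is L ⇒ W
n=16: can move to 12, which is L ⇒ W
n=17: can move to 10, which is L ⇒ W
n=18: can move to 11, which is L ⇒ W
n=19: can move to 12, which is L ⇒ W
n=20: moves to 17(W), 16(W), 13(W); every one is W ⇒ L
n=21: moves to 18(W), 17(W), 14(W); every one is W ⇒ L
n=22: moves to 19(W), 18(W), 15(W); every one is W ⇒ L
n=23: can move to 20, which is L ⇒ W
n=24: can move to 21, which is L ⇒ W
n=25: can move to 22, which is L ⇒ W
n=26: can move to 22, which is L ⇒ W
n=27: can move to 20, which is L ⇒ W
n=28: can move to 21, which is L ⇒ W
n=29: can move to 22, which is L ⇒ W
n=30: moves to 27(W), 26(W), 23(W); every one is W ⇒ L
n=31: moves to 28(W), 27(W), 24(W); every one is W ⇒ L
n=32: moves to 29(W), 28(W), 25(W); every one is W ⇒ L
n=33: can move to 30, which is L ⇒ W
n=34: can move to 31, which is L ⇒ W
From 34, the L positions reachable in one move are: 31, 30. Any move reaching one of these is winning.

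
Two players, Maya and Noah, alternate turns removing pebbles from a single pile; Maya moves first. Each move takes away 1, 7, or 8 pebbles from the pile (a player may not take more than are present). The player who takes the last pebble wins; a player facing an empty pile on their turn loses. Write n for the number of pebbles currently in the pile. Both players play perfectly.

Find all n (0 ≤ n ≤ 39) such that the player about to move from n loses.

Classify positions by backward induction: terminal positions (no move available) are L. From any other position, the mover wins iff some move reaches an L.
n=0: no move → L
n=1: reaches L-position 0 → W
n=2: only reaches 1(W), which is W → L
n=3: reaches L-position 2 → W
n=4: only reaches 3(W), which is W → L
n=5: reaches L-position 4 → W
n=6: only reaches 5(W), which is W → L
n=7: reaches L-position 6 → W
n=8: reaches L-position 0 → W
n=9: reaches L-position 2 → W
n=10: reaches L-position 2 → W
n=11: reaches L-position 4 → W
n=12: reaches L-position 4 → W
n=13: reaches L-position 6 → W
n=14: reaches L-position 6 → W
n=15: only reaches 14(W), 8(W), 7(W), all W → L
n=16: reaches L-position 15 → W
n=17: only reaches 16(W), 10(W), 9(W), all W → L
n=18: reaches L-position 17 → W
n=19: only reaches 18(W), 12(W), 11(W), all W → L
n=20: reaches L-position 19 → W
n=21: only reaches 20(W), 14(W), 13(W), all W → L
n=22: reaches L-position 21 → W
n=23: reaches L-position 15 → W
n=24: reaches L-position 17 → W
n=25: reaches L-position 17 → W
n=26: reaches L-position 19 → W
n=27: reaches L-position 19 → W
n=28: reaches L-position 21 → W
n=29: reaches L-position 21 → W
n=30: only reaches 29(W), 23(W), 22(W), all W → L
n=31: reaches L-position 30 → W
n=32: only reaches 31(W), 25(W), 24(W), all W → L
n=33: reaches L-position 32 → W
n=34: only reaches 33(W), 27(W), 26(W), all W → L
n=35: reaches L-position 34 → W
n=36: only reaches 35(W), 29(W), 28(W), all W → L
n=37: reaches L-position 36 → W
n=38: reaches L-position 30 → W
n=39: reaches L-position 32 → W
Reading off the rows marked L gives the requested list; there are 12 such values of n.

0, 2, 4, 6, 15, 17, 19, 21, 30, 32, 34, 36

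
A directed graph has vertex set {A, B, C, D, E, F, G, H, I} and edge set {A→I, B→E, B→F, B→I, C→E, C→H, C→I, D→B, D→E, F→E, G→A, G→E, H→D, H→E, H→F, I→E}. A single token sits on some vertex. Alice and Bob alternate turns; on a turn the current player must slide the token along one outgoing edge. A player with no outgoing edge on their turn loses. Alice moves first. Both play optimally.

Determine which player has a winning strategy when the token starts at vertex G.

Alice wins.

Use the standard recursion: the mover loses at a terminal position; elsewhere, the mover wins exactly when some move hands the opponent an L position.
Every edge goes from a vertex to one that appears earlier in the order E, I, F, B, D, H, C, A, G, so processing vertices in that order labels each vertex after all of its successors.
E: no outgoing edge → L
I: →E(L), so W
F: →E(L), so W
B: →E(L), so W
D: →E(L), so W
H: →E(L), so W
C: →E(L), so W
A: →I(W) only, which is W, so L
G: →A(L), so W
From G Alice can move to A, reaching an L position.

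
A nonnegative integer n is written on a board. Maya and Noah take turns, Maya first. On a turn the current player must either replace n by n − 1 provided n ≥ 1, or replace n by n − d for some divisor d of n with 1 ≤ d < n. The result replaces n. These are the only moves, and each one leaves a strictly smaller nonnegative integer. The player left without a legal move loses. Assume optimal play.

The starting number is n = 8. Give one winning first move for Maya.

Move to 7.

Compute win/loss labels from the base case upward. A position with no move is L. Any other position is W if it can reach an L in one move, else L.
n=0: no move → L
n=1: →0(L), so W
n=2: →1(W) only, which is W, so L
n=3: →2(L), so W
n=4: →2(L), so W
n=5: →4(W) only, which is W, so L
n=6: →5(L), so W
n=7: →6(W) only, which is W, so L
n=8: →7(L), so W
From 8, the L positions reachable in one move are: 7.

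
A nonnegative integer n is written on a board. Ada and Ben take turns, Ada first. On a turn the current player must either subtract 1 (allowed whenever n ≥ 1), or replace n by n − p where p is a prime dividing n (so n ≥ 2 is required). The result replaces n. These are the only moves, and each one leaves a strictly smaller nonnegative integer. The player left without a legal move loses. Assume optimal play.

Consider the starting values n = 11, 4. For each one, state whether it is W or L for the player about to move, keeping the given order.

Build the W/L table. Terminal = L. A non-terminal position is W if it has a move to some L; otherwise it is L.
n=0: no move → L
n=1: reaches L-position 0 → W
n=2: reaches L-position 0 → W
n=3: reaches L-position 0 → W
n=4: only reaches 2(W), 3(W), all W → L
n=5: reaches L-position 0 → W
n=6: reaches L-position 4 → W
n=7: reaches L-position 0 → W
n=8: only reaches 6(W), 7(W), all W → L
n=9: reaches L-position 8 → W
n=10: reaches L-position 8 → W
n=11: reaches L-position 0 → W

11: W, 4: L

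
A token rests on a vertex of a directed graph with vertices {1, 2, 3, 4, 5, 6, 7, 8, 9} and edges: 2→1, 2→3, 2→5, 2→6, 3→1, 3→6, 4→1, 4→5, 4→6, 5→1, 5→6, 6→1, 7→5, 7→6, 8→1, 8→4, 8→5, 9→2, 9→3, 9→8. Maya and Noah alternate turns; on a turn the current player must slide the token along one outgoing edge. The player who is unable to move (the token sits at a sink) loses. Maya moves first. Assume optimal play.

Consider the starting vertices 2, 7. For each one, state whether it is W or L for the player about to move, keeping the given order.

Use the standard recursion: the mover loses at a terminal position; elsewhere, the mover wins exactly when some move hands the opponent an L position.
Every edge goes from a vertex to one that appears earlier in the order 1, 6, 5, 3, 2, 4, 8, 9, 7, so processing vertices in that order labels each vertex after all of its successors.
1: no outgoing edge → L
6: reaches L-position 1 → W
5: reaches L-position 1 → W
3: reaches L-position 1 → W
2: reaches L-position 1 → W
4: reaches L-position 1 → W
8: reaches L-position 1 → W
9: only reaches 8(W), 2(W), 3(W), all W → L
7: only reaches 5(W), 6(W), all W → L

2: W, 7: L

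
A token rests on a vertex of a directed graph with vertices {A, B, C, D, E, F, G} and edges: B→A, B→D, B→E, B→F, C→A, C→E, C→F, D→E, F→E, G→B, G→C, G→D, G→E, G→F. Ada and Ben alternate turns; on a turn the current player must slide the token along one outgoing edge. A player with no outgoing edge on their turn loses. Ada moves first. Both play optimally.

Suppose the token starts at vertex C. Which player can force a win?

Ada wins.

Work bottom-up. With no move the player to move loses. Otherwise the position is W if at least one move leads to an L position for the opponent, and L if every move leads to a W.
Every edge goes from a vertex to one that appears earlier in the order E, A, F, D, C, B, G, so processing vertices in that order labels each vertex after all of its successors.
E: no outgoing edge → L
A: no outgoing edge → L
F: reaches L-position E → W
D: reaches L-position E → W
C: reaches L-position A → W
B: reaches L-position A → W
G: reaches L-position E → W
The starting position C is W: Ada should move to A, handing over an L position.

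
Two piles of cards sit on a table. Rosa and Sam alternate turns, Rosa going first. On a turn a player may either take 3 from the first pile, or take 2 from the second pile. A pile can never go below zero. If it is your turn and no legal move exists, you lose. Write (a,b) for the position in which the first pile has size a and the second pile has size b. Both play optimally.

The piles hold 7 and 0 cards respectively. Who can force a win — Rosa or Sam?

Positions with no move are L. A position that does have a move is losing for the player to move precisely when every available move leads to a winning position for the opponent. Fill in the labels:
No move ever increases a pile, so every position that can arise here has a ≤ 7 and b ≤ 0; it is enough to label the cells with 0 ≤ a ≤ 7 and 0 ≤ b ≤ 0.
Every move lowers a or b (never raises either), so fill the grid row by row in increasing a, and left to right within a row: each cell's successors are then already labelled.
      b=0
a=0:    L
a=1:    L
a=2:    L
a=3:    W
a=4:    W
a=5:    W
a=6:    L
a=7:    L
Cells with no legal move (terminal, hence L): (0,0), (1,0), (2,0).
The remaining L cells, each justified by listing all of its moves:
(6,0): →(3,0)(W) only, which is W, so L
(7,0): →(4,0)(W) only, which is W, so L
Every other cell has at least one move into one of the L cells above, so it is W.
Every move from (7,0) reaches a W position, so the mover loses.

Sam wins.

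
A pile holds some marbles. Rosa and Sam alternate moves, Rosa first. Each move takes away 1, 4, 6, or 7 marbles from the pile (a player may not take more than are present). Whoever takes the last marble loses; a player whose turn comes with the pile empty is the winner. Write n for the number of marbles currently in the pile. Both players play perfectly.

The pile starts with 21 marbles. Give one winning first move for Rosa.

Positions with no move are W. A position that does have a move is losing for the player to move precisely when every available move leads to a winning position for the opponent. Fill in the labels:
n=0: no move; the opponent has just taken the last marble and therefore loses → W
n=1: only reaches 0(W), which is W → L
n=2: reaches L-position 1 → W
n=3: only reaches 2(W), which is W → L
n=4: reaches L-position 3 → W
n=5: reaches L-position 1 → W
n=6: only reaches 5(W), 2(W), 0(W), all W → L
n=7: reaches L-position 6 → W
n=8: reaches L-position 1 → W
n=9: reaches L-position 3 → W
n=10: reaches L-position 6 → W
n=11: only reaches 10(W), 7(W), 5(W), 4(W), all W → L
n=12: reaches L-position 11 → W
n=13: reaches L-position 6 → W
n=14: only reaches 13(W), 10(W), 8(W), 7(W), all W → L
n=15: reaches L-position 14 → W
n=16: only reaches 15(W), 12(W), 10(W), 9(W), all W → L
n=17: reaches L-position 16 → W
n=18: reaches L-position 14 → W
n=19: only reaches 18(W), 15(W), 13(W), 12(W), all W → L
n=20: reaches L-position 19 → W
n=21: reaches L-position 14 → W
From 21, the L positions reachable in one move are: 14.

Remove 7, leaving 14.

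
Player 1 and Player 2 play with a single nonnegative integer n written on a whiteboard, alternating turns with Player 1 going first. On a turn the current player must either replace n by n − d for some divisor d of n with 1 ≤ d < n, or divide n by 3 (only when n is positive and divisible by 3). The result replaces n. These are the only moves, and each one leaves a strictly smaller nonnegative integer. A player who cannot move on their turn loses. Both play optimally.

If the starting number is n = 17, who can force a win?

Build the W/L table. Terminal = L. A non-terminal position is W if it has a move to some L; otherwise it is L.
n=0: no move → L
n=1: no move → L
n=2: can move to 1, which is L ⇒ W
n=3: can move to 1, which is L ⇒ W
n=4: moves to 2(W), 3(W); every one is W ⇒ L
n=5: can move to 4, which is L ⇒ W
n=6: can move to 4, which is L ⇒ W
n=7: the only move is to 6(W), a W ⇒ L
n=8: can move to 4, which is L ⇒ W
n=9: moves to 3(W), 6(W), 8(W); every one is W ⇒ L
n=10: can move to 9, which is L ⇒ W
n=11: the only move is to 10(W), a W ⇒ L
n=12: can move to 4, which is L ⇒ W
n=13: the only move is to 12(W), a W ⇒ L
n=14: can move to 7, which is L ⇒ W
n=15: moves to 5(W), 10(W), 12(W), 14(W); every one is W ⇒ L
n=16: can move to 15, which is L ⇒ W
n=17: the only move is to 16(W), a W ⇒ L
The starting position 17 is L: whatever Player 1 does, the opponent receives a W position.

Player 2 wins.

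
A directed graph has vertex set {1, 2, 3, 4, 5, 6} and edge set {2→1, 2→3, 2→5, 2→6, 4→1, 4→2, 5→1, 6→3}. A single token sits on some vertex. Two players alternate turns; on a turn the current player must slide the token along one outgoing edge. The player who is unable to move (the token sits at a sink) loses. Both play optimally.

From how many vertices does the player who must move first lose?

2

Classify positions by backward induction: terminal positions (no move available) are L. From any other position, the mover wins iff some move reaches an L.
Every edge goes from a vertex to one that appears earlier in the order 1, 3, 6, 5, 2, 4, so processing vertices in that order labels each vertex after all of its successors.
1: no outgoing edge → L
3: no outgoing edge → L
6: reaches L-position 3 → W
5: reaches L-position 1 → W
2: reaches L-position 3 → W
4: reaches L-position 1 → W
The L vertices are 1, 3; that is 2 in all.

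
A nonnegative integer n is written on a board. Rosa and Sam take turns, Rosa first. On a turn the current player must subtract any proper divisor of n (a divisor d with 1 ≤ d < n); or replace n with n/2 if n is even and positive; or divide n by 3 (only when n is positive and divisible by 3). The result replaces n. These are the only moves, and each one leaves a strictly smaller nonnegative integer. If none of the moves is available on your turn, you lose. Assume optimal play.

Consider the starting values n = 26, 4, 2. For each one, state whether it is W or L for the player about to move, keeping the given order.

Positions with no move are L. A position that does have a move is losing for the player to move precisely when every available move leads to a winning position for the opponent. Fill in the labels:
n=0: no move → L
n=1: no move → L
n=2: reaches L-position 1 → W
n=3: reaches L-position 1 → W
n=4: only reaches 2(W), 3(W), all W → L
n=5: reaches L-position 4 → W
n=6: reaches L-position 4 → W
n=7: only reaches 6(W), which is W → L
n=8: reaches L-position 4 → W
n=9: only reaches 3(W), 6(W), 8(W), all W → L
n=10: reaches L-position 9 → W
n=11: only reaches 10(W), which is W → L
n=12: reaches L-position 4 → W
n=13: only reaches 12(W), which is W → L
n=14: reaches L-position 7 → W
n=15: only reaches 5(W), 10(W), 12(W), 14(W), all W → L
n=16: reaches L-position 15 → W
n=17: only reaches 16(W), which is W → L
n=18: reaches L-position 9 → W
n=19: only reaches 18(W), which is W → L
n=20: reaches L-position 15 → W
n=21: reaches L-position 7 → W
n=22: reaches L-position 11 → W
n=23: only reaches 22(W), which is W → L
n=24: reaches L-position 23 → W
n=25: only reaches 20(W), 24(W), all W → L
n=26: reaches L-position 13 → W

26: W, 4: L, 2: W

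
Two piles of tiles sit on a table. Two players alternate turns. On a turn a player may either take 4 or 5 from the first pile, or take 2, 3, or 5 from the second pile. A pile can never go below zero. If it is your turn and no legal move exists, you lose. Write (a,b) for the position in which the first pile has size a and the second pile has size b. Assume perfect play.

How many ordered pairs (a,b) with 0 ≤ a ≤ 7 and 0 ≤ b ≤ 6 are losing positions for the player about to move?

Classify positions by backward induction: terminal positions (no move available) are L. From any other position, the mover wins iff some move reaches an L.
Every move lowers a or b (never raises either), so fill the grid row by row in increasing a, and left to right within a row: each cell's successors are then already labelled.
      b=0  b=1  b=2  b=3  b=4  b=5  b=6
a=0:    L    L    W    W    W    W    W
a=1:    L    L    W    W    W    W    W
a=2:    L    L    W    W    W    W    W
a=3:    L    L    W    W    W    W    W
a=4:    W    W    L    L    W    W    W
a=5:    W    W    L    L    W    W    W
a=6:    W    W    L    L    W    W    W
a=7:    W    W    L    L    W    W    W
Cells with no legal move (terminal, hence L): (0,0), (0,1), (1,0), (1,1), (2,0), (2,1), (3,0), (3,1).
The remaining L cells, each justified by listing all of its moves:
(4,2): →(0,2)(W), (4,0)(W) — all W, so L
(4,3): →(0,3)(W), (4,1)(W), (4,0)(W) — all W, so L
(5,2): →(1,2)(W), (0,2)(W), (5,0)(W) — all W, so L
(5,3): →(1,3)(W), (0,3)(W), (5,1)(W), (5,0)(W) — all W, so L
(6,2): →(2,2)(W), (1,2)(W), (6,0)(W) — all W, so L
(6,3): →(2,3)(W), (1,3)(W), (6,1)(W), (6,0)(W) — all W, so L
(7,2): →(3,2)(W), (2,2)(W), (7,0)(W) — all W, so L
(7,3): →(3,3)(W), (2,3)(W), (7,1)(W), (7,0)(W) — all W, so L
Every other cell has at least one move into one of the L cells above, so it is W.
L cells per row: a=0: 2, a=1: 2, a=2: 2, a=3: 2, a=4: 2, a=5: 2, a=6: 2, a=7: 2; total 16.

16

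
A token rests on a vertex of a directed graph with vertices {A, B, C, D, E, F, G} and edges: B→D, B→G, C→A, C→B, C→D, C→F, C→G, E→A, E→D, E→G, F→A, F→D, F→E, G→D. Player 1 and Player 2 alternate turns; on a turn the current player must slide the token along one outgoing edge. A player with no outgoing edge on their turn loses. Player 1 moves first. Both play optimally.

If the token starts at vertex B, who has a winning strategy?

Player 1 wins.

Positions with no move are L. A position that does have a move is losing for the player to move precisely when every available move leads to a winning position for the opponent. Fill in the labels:
Every edge goes from a vertex to one that appears earlier in the order D, A, G, B, E, F, C, so processing vertices in that order labels each vertex after all of its successors.
D: no outgoing edge → L
A: no outgoing edge → L
G: →D(L), so W
B: →D(L), so W
E: →A(L), so W
F: →A(L), so W
C: →A(L), so W
The starting position B is W: Player 1 should move to D, handing over an L position.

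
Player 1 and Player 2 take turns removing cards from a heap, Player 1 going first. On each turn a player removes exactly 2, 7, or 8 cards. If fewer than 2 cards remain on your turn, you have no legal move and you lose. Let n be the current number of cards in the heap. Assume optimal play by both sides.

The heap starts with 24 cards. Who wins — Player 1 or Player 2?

Player 2 wins.

Label each position W (a win for the player to move) or L (a loss). A position with no legal move is L; any other position is W exactly when some move reaches an L, and L when every move reaches a W.
n=0: no move → L
n=1: no move → L
n=2: W (go to 0, an L position)
n=3: W (go to 1, an L position)
n=4: L (sole option 2(W) is W)
n=5: L (sole option 3(W) is W)
n=6: W (go to 4, an L position)
n=7: W (go to 5, an L position)
n=8: W (go to 1, an L position)
n=9: W (go to 1, an L position)
n=10: L (options 8(W), 3(W), 2(W) are all W)
n=11: W (go to 4, an L position)
n=12: W (go to 10, an L position)
n=13: W (go to 5, an L position)
n=14: L (options 12(W), 7(W), 6(W) are all W)
n=15: L (options 13(W), 8(W), 7(W) are all W)
n=16: W (go to 14, an L position)
n=17: W (go to 15, an L position)
n=18: W (go to 10, an L position)
n=19: L (options 17(W), 12(W), 11(W) are all W)
n=20: L (options 18(W), 13(W), 12(W) are all W)
n=21: W (go to 19, an L position)
n=22: W (go to 20, an L position)
n=23: W (go to 15, an L position)
n=24: L (options 22(W), 17(W), 16(W) are all W)
Every move from 24 reaches a W position, so the mover loses.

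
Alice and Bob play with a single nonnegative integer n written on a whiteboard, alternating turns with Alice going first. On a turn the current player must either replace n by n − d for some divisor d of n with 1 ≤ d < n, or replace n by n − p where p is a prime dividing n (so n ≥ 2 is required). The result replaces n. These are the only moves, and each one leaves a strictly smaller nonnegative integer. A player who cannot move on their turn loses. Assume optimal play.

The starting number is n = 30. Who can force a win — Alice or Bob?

Alice wins.

Use the standard recursion: the mover loses at a terminal position; elsewhere, the mover wins exactly when some move hands the opponent an L position.
n=0: no move → L
n=1: no move → L
n=2: →0(L), so W
n=3: →0(L), so W
n=4: →2(W), 3(W) — all W, so L
n=5: →0(L), so W
n=6: →4(L), so W
n=7: →0(L), so W
n=8: →4(L), so W
n=9: →6(W), 8(W) — all W, so L
n=10: →9(L), so W
n=11: →0(L), so W
n=12: →9(L), so W
n=13: →0(L), so W
n=14: →7(W), 12(W), 13(W) — all W, so L
n=15: →14(L), so W
n=16: →14(L), so W
n=17: →0(L), so W
n=18: →9(L), so W
n=19: →0(L), so W
n=20: →10(W), 15(W), 16(W), 18(W), 19(W) — all W, so L
n=21: →14(L), so W
n=22: →20(L), so W
n=23: →0(L), so W
n=24: →20(L), so W
n=25: →20(L), so W
n=26: →13(W), 24(W), 25(W) — all W, so L
n=27: →26(L), so W
n=28: →14(L), so W
n=29: →0(L), so W
n=30: →20(L), so W
The starting position 30 is W: Alice should move to 20, handing over an L position.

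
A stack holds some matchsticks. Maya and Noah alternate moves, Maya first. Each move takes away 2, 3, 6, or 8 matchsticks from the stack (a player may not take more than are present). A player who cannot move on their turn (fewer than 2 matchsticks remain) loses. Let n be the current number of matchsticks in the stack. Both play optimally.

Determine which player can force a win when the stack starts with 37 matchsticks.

Maya wins.

Compute win/loss labels from the base case upward. A position with no move is L. Any other position is W if it can reach an L in one move, else L.
n=0: no move → L
n=1: no move → L
n=2: →0(L), so W
n=3: →1(L), so W
n=4: →1(L), so W
n=5: →3(W), 2(W) — all W, so L
n=6: →0(L), so W
n=7: →5(L), so W
n=8: →5(L), so W
n=9: →1(L), so W
n=10: →8(W), 7(W), 4(W), 2(W) — all W, so L
n=11: →5(L), so W
n=12: →10(L), so W
n=13: →10(L), so W
n=14: →12(W), 11(W), 8(W), 6(W) — all W, so L
n=15: →13(W), 12(W), 9(W), 7(W) — all W, so L
n=16: →14(L), so W
n=17: →15(L), so W
n=18: →15(L), so W
n=19: →17(W), 16(W), 13(W), 11(W) — all W, so L
n=20: →14(L), so W
n=21: →19(L), so W
n=22: →19(L), so W
n=23: →15(L), so W
n=24: →22(W), 21(W), 18(W), 16(W) — all W, so L
n=25: →19(L), so W
n=26: →24(L), so W
n=27: →24(L), so W
n=28: →26(W), 25(W), 22(W), 20(W) — all W, so L
n=29: →27(W), 26(W), 23(W), 21(W) — all W, so L
n=30: →28(L), so W
n=31: →29(L), so W
n=32: →29(L), so W
n=33: →31(W), 30(W), 27(W), 25(W) — all W, so L
n=34: →28(L), so W
n=35: →33(L), so W
n=36: →33(L), so W
n=37: →29(L), so W
From 37 Maya can remove 8, leaving 29, reaching an L position.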